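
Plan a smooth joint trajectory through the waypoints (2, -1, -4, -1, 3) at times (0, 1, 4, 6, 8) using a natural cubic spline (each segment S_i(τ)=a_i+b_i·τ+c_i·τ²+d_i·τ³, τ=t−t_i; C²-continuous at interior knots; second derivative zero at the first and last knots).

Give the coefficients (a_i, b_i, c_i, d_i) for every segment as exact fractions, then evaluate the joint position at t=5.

Δ: Δ0=-3, Δ1=-1, Δ2=3/2, Δ3=2
row 1: diag=8, rhs=12; c'=3/8, d'=3/2
row 2: denom=10−3·3/8=71/8; d'=(15−3·3/2)/(71/8)=84/71
row 3: denom=8−2·16/71=536/71; d'=(3−2·84/71)/(536/71)=45/536
back: M3=45/536
back: M2=84/71−16/71·45/536=78/67
back: M1=3/2−3/8·78/67=285/268
M: M0=0, M1=285/268, M2=78/67, M3=45/536, M4=0
seg 0: a=2, c=M0/2=0, d=(M1−M0)/(6·1)=95/536, b=Δ0−h0·(2M0+M1)/6=-1703/536
seg 1: a=-1, c=M1/2=285/536, d=(M2−M1)/(6·3)=3/536, b=Δ1−h1·(2M1+M2)/6=-709/268
seg 2: a=-4, c=M2/2=39/67, d=(M3−M2)/(6·2)=-193/2144, b=Δ2−h2·(2M2+M3)/6=373/536
seg 3: a=-1, c=M3/2=45/1072, d=(M4−M3)/(6·2)=-15/2144, b=Δ3−h3·(2M3+M4)/6=521/268
t_q=5 → seg 2, τ=1; S=-4+373/536·τ+39/67·τ²+-193/2144·τ³=-6029/2144

  seg 0: a=2 b=-1703/536 c=0 d=95/536
  seg 1: a=-1 b=-709/268 c=285/536 d=3/536
  seg 2: a=-4 b=373/536 c=39/67 d=-193/2144
  seg 3: a=-1 b=521/268 c=45/1072 d=-15/2144
S(5) = -6029/2144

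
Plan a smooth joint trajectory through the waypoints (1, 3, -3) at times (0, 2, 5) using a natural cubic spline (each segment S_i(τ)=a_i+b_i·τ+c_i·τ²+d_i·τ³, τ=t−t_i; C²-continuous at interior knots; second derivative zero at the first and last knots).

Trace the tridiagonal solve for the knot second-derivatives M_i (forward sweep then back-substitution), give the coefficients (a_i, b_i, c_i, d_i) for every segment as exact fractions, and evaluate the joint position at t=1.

  seg 0: a=1 b=8/5 c=0 d=-3/20
  seg 1: a=3 b=-1/5 c=-9/10 d=1/10
S(1) = 49/20

Δ: Δ0=1, Δ1=-2
row 1: diag=10, rhs=-18; c'=3/10, d'=-9/5
back: M1=-9/5
M: M0=0, M1=-9/5, M2=0
seg 0: a=1, c=M0/2=0, d=(M1−M0)/(6·2)=-3/20, b=Δ0−h0·(2M0+M1)/6=8/5
seg 1: a=3, c=M1/2=-9/10, d=(M2−M1)/(6·3)=1/10, b=Δ1−h1·(2M1+M2)/6=-1/5
t_q=1 → seg 0, τ=1; S=1+8/5·τ+0·τ²+-3/20·τ³=49/20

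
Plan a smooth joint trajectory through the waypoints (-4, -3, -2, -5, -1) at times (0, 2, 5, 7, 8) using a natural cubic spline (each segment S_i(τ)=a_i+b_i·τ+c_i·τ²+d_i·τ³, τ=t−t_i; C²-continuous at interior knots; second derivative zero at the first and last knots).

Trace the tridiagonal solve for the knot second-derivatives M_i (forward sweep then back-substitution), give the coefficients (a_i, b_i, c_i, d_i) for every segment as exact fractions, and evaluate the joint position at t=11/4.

Δ: Δ0=1/2, Δ1=1/3, Δ2=-3/2, Δ3=4
row 1: diag=10, rhs=-1; c'=3/10, d'=-1/10
row 2: denom=10−3·3/10=91/10; d'=(-11−3·-1/10)/(91/10)=-107/91
row 3: denom=6−2·20/91=506/91; d'=(33−2·-107/91)/(506/91)=3217/506
back: M3=3217/506
back: M2=-107/91−20/91·3217/506=-651/253
back: M1=-1/10−3/10·-651/253=170/253
M: M0=0, M1=170/253, M2=-651/253, M3=3217/506, M4=0
seg 0: a=-4, c=M0/2=0, d=(M1−M0)/(6·2)=85/1518, b=Δ0−h0·(2M0+M1)/6=419/1518
seg 1: a=-3, c=M1/2=85/253, d=(M2−M1)/(6·3)=-821/4554, b=Δ1−h1·(2M1+M2)/6=1439/1518
seg 2: a=-2, c=M2/2=-651/506, d=(M3−M2)/(6·2)=4519/6072, b=Δ2−h2·(2M2+M3)/6=-1445/759
seg 3: a=-5, c=M3/2=3217/1012, d=(M4−M3)/(6·1)=-3217/3036, b=Δ3−h3·(2M3+M4)/6=2855/1518
t_q=11/4 → seg 1, τ=3/4; S=-3+1439/1518·τ+85/253·τ²+-821/4554·τ³=-70471/32384

  seg 0: a=-4 b=419/1518 c=0 d=85/1518
  seg 1: a=-3 b=1439/1518 c=85/253 d=-821/4554
  seg 2: a=-2 b=-1445/759 c=-651/506 d=4519/6072
  seg 3: a=-5 b=2855/1518 c=3217/1012 d=-3217/3036
S(11/4) = -70471/32384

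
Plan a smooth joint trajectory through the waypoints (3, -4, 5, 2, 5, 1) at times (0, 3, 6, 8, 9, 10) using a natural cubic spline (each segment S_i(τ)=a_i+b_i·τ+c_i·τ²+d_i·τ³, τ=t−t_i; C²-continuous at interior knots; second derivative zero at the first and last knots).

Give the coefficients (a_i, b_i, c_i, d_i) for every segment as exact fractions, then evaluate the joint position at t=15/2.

Δ: Δ0=-7/3, Δ1=3, Δ2=-3/2, Δ3=3, Δ4=-4
row 1: diag=12, rhs=32; c'=1/4, d'=8/3
row 2: denom=10−3·1/4=37/4; d'=(-27−3·8/3)/(37/4)=-140/37
row 3: denom=6−2·8/37=206/37; d'=(27−2·-140/37)/(206/37)=1279/206
row 4: denom=4−1·37/206=787/206; d'=(-42−1·1279/206)/(787/206)=-9931/787
back: M4=-9931/787
back: M3=1279/206−37/206·-9931/787=6670/787
back: M2=-140/37−8/37·6670/787=-4420/787
back: M1=8/3−1/4·-4420/787=9611/2361
M: M0=0, M1=9611/2361, M2=-4420/787, M3=6670/787, M4=-9931/787, M5=0
seg 0: a=3, c=M0/2=0, d=(M1−M0)/(6·3)=9611/42498, b=Δ0−h0·(2M0+M1)/6=-20629/4722
seg 1: a=-4, c=M1/2=9611/4722, d=(M2−M1)/(6·3)=-22871/42498, b=Δ1−h1·(2M1+M2)/6=4102/2361
seg 2: a=5, c=M2/2=-2210/787, d=(M3−M2)/(6·2)=5545/4722, b=Δ2−h2·(2M2+M3)/6=-2743/4722
seg 3: a=2, c=M3/2=3335/787, d=(M4−M3)/(6·1)=-16601/4722, b=Δ3−h3·(2M3+M4)/6=10757/4722
seg 4: a=5, c=M4/2=-9931/1574, d=(M5−M4)/(6·1)=9931/4722, b=Δ4−h4·(2M4+M5)/6=487/2361
t_q=15/2 → seg 2, τ=3/2; S=5+-2743/4722·τ+-2210/787·τ²+5545/4722·τ³=22333/12592

  seg 0: a=3 b=-20629/4722 c=0 d=9611/42498
  seg 1: a=-4 b=4102/2361 c=9611/4722 d=-22871/42498
  seg 2: a=5 b=-2743/4722 c=-2210/787 d=5545/4722
  seg 3: a=2 b=10757/4722 c=3335/787 d=-16601/4722
  seg 4: a=5 b=487/2361 c=-9931/1574 d=9931/4722
S(15/2) = 22333/12592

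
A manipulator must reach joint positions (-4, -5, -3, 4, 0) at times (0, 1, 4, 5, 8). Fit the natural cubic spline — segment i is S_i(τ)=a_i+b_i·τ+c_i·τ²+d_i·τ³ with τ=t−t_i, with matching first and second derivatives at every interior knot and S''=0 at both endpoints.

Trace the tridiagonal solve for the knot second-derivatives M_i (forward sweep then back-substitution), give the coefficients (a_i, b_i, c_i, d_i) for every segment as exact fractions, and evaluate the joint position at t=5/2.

Δ: Δ0=-1, Δ1=2/3, Δ2=7, Δ3=-4/3
row 1: diag=8, rhs=10; c'=3/8, d'=5/4
row 2: denom=8−3·3/8=55/8; d'=(38−3·5/4)/(55/8)=274/55
row 3: denom=8−1·8/55=432/55; d'=(-50−1·274/55)/(432/55)=-7
back: M3=-7
back: M2=274/55−8/55·-7=6
back: M1=5/4−3/8·6=-1
M: M0=0, M1=-1, M2=6, M3=-7, M4=0
seg 0: a=-4, c=M0/2=0, d=(M1−M0)/(6·1)=-1/6, b=Δ0−h0·(2M0+M1)/6=-5/6
seg 1: a=-5, c=M1/2=-1/2, d=(M2−M1)/(6·3)=7/18, b=Δ1−h1·(2M1+M2)/6=-4/3
seg 2: a=-3, c=M2/2=3, d=(M3−M2)/(6·1)=-13/6, b=Δ2−h2·(2M2+M3)/6=37/6
seg 3: a=4, c=M3/2=-7/2, d=(M4−M3)/(6·3)=7/18, b=Δ3−h3·(2M3+M4)/6=17/3
t_q=5/2 → seg 1, τ=3/2; S=-5+-4/3·τ+-1/2·τ²+7/18·τ³=-109/16

  seg 0: a=-4 b=-5/6 c=0 d=-1/6
  seg 1: a=-5 b=-4/3 c=-1/2 d=7/18
  seg 2: a=-3 b=37/6 c=3 d=-13/6
  seg 3: a=4 b=17/3 c=-7/2 d=7/18
S(5/2) = -109/16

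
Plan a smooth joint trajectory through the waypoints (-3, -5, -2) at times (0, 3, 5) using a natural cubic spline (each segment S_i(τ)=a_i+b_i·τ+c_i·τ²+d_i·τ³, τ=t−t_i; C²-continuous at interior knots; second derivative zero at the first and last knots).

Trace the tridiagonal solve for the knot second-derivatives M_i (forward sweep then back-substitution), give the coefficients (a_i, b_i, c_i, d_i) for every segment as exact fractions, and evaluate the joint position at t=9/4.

Δ: Δ0=-2/3, Δ1=3/2
row 1: diag=10, rhs=13; c'=1/5, d'=13/10
back: M1=13/10
M: M0=0, M1=13/10, M2=0
seg 0: a=-3, c=M0/2=0, d=(M1−M0)/(6·3)=13/180, b=Δ0−h0·(2M0+M1)/6=-79/60
seg 1: a=-5, c=M1/2=13/20, d=(M2−M1)/(6·2)=-13/120, b=Δ1−h1·(2M1+M2)/6=19/30
t_q=9/4 → seg 0, τ=9/4; S=-3+-79/60·τ+0·τ²+13/180·τ³=-6579/1280

  seg 0: a=-3 b=-79/60 c=0 d=13/180
  seg 1: a=-5 b=19/30 c=13/20 d=-13/120
S(9/4) = -6579/1280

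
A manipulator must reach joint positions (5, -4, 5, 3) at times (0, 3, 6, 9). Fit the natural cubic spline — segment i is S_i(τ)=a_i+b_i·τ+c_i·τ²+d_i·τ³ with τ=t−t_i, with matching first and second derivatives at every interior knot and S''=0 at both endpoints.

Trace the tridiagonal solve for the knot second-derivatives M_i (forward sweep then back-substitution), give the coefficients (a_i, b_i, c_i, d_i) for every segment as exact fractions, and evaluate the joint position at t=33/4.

Δ: Δ0=-3, Δ1=3, Δ2=-2/3
row 1: diag=12, rhs=36; c'=1/4, d'=3
row 2: denom=12−3·1/4=45/4; d'=(-22−3·3)/(45/4)=-124/45
back: M2=-124/45
back: M1=3−1/4·-124/45=166/45
M: M0=0, M1=166/45, M2=-124/45, M3=0
seg 0: a=5, c=M0/2=0, d=(M1−M0)/(6·3)=83/405, b=Δ0−h0·(2M0+M1)/6=-218/45
seg 1: a=-4, c=M1/2=83/45, d=(M2−M1)/(6·3)=-29/81, b=Δ1−h1·(2M1+M2)/6=31/45
seg 2: a=5, c=M2/2=-62/45, d=(M3−M2)/(6·3)=62/405, b=Δ2−h2·(2M2+M3)/6=94/45
t_q=33/4 → seg 2, τ=9/4; S=5+94/45·τ+-62/45·τ²+62/405·τ³=143/32

  seg 0: a=5 b=-218/45 c=0 d=83/405
  seg 1: a=-4 b=31/45 c=83/45 d=-29/81
  seg 2: a=5 b=94/45 c=-62/45 d=62/405
S(33/4) = 143/32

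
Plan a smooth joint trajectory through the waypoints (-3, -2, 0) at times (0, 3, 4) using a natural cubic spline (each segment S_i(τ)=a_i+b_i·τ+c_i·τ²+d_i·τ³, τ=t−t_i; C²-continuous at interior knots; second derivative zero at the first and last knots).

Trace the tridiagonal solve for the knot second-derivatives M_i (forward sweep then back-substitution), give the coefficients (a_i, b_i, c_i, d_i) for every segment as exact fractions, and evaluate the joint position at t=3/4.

  seg 0: a=-3 b=-7/24 c=0 d=5/72
  seg 1: a=-2 b=19/12 c=5/8 d=-5/24
S(3/4) = -1633/512

Δ: Δ0=1/3, Δ1=2
row 1: diag=8, rhs=10; c'=1/8, d'=5/4
back: M1=5/4
M: M0=0, M1=5/4, M2=0
seg 0: a=-3, c=M0/2=0, d=(M1−M0)/(6·3)=5/72, b=Δ0−h0·(2M0+M1)/6=-7/24
seg 1: a=-2, c=M1/2=5/8, d=(M2−M1)/(6·1)=-5/24, b=Δ1−h1·(2M1+M2)/6=19/12
t_q=3/4 → seg 0, τ=3/4; S=-3+-7/24·τ+0·τ²+5/72·τ³=-1633/512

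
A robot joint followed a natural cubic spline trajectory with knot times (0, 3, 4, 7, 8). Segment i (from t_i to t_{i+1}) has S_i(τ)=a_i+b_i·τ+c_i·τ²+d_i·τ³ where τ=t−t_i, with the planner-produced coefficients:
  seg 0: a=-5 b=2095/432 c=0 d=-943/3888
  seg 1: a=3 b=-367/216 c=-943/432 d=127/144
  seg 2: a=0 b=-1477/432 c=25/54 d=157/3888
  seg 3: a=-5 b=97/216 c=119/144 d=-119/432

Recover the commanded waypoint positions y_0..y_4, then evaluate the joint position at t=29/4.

y_0=-5 y_1=3 y_2=0 y_3=-5 y_4=-4
S(29/4) = -44609/9216

y_0 = S_0(0) = a_0 = -5
y_1 = S_1(0) = a_1 = 3
y_2 = S_2(0) = a_2 = 0
y_3 = S_3(0) = a_3 = -5
y_4 = S_3(1) = -4
t_q=29/4 is in segment 3 (τ=1/4); S_3(τ)=-44609/9216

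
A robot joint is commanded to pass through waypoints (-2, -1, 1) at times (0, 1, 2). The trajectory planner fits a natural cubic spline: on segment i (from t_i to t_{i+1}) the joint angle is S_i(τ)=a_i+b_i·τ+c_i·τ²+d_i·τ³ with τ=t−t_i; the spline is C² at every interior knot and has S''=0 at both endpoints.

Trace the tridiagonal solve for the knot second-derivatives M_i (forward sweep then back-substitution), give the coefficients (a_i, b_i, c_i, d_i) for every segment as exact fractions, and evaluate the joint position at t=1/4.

  seg 0: a=-2 b=3/4 c=0 d=1/4
  seg 1: a=-1 b=3/2 c=3/4 d=-1/4
S(1/4) = -463/256

Δ: Δ0=1, Δ1=2
row 1: diag=4, rhs=6; c'=1/4, d'=3/2
back: M1=3/2
M: M0=0, M1=3/2, M2=0
seg 0: a=-2, c=M0/2=0, d=(M1−M0)/(6·1)=1/4, b=Δ0−h0·(2M0+M1)/6=3/4
seg 1: a=-1, c=M1/2=3/4, d=(M2−M1)/(6·1)=-1/4, b=Δ1−h1·(2M1+M2)/6=3/2
t_q=1/4 → seg 0, τ=1/4; S=-2+3/4·τ+0·τ²+1/4·τ³=-463/256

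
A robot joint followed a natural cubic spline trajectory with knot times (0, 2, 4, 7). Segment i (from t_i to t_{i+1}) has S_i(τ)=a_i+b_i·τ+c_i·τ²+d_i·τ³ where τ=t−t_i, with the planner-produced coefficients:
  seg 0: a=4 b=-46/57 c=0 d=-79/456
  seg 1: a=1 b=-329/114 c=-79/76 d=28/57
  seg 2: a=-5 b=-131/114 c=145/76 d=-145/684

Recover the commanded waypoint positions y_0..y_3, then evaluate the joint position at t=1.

y_0=4 y_1=1 y_2=-5 y_3=3
S(1) = 459/152

y_0 = S_0(0) = a_0 = 4
y_1 = S_1(0) = a_1 = 1
y_2 = S_2(0) = a_2 = -5
y_3 = S_2(3) = 3
t_q=1 is in segment 0 (τ=1); S_0(τ)=459/152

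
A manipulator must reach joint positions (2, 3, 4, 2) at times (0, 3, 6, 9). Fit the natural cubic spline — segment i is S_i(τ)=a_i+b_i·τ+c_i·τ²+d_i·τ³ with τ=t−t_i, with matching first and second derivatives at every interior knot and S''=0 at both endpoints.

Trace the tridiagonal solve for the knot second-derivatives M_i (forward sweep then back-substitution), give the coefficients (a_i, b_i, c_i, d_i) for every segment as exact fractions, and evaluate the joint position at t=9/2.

Δ: Δ0=1/3, Δ1=1/3, Δ2=-2/3
row 1: diag=12, rhs=0; c'=1/4, d'=0
row 2: denom=12−3·1/4=45/4; d'=(-6−3·0)/(45/4)=-8/15
back: M2=-8/15
back: M1=0−1/4·-8/15=2/15
M: M0=0, M1=2/15, M2=-8/15, M3=0
seg 0: a=2, c=M0/2=0, d=(M1−M0)/(6·3)=1/135, b=Δ0−h0·(2M0+M1)/6=4/15
seg 1: a=3, c=M1/2=1/15, d=(M2−M1)/(6·3)=-1/27, b=Δ1−h1·(2M1+M2)/6=7/15
seg 2: a=4, c=M2/2=-4/15, d=(M3−M2)/(6·3)=4/135, b=Δ2−h2·(2M2+M3)/6=-2/15
t_q=9/2 → seg 1, τ=3/2; S=3+7/15·τ+1/15·τ²+-1/27·τ³=149/40

  seg 0: a=2 b=4/15 c=0 d=1/135
  seg 1: a=3 b=7/15 c=1/15 d=-1/27
  seg 2: a=4 b=-2/15 c=-4/15 d=4/135
S(9/2) = 149/40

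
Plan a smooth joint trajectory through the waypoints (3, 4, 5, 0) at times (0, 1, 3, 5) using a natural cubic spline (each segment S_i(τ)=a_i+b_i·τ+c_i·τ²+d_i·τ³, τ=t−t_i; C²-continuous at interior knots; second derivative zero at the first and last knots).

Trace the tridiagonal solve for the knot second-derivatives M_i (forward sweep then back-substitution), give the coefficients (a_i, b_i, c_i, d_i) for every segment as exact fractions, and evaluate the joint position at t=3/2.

Δ: Δ0=1, Δ1=1/2, Δ2=-5/2
row 1: diag=6, rhs=-3; c'=1/3, d'=-1/2
row 2: denom=8−2·1/3=22/3; d'=(-18−2·-1/2)/(22/3)=-51/22
back: M2=-51/22
back: M1=-1/2−1/3·-51/22=3/11
M: M0=0, M1=3/11, M2=-51/22, M3=0
seg 0: a=3, c=M0/2=0, d=(M1−M0)/(6·1)=1/22, b=Δ0−h0·(2M0+M1)/6=21/22
seg 1: a=4, c=M1/2=3/22, d=(M2−M1)/(6·2)=-19/88, b=Δ1−h1·(2M1+M2)/6=12/11
seg 2: a=5, c=M2/2=-51/44, d=(M3−M2)/(6·2)=17/88, b=Δ2−h2·(2M2+M3)/6=-21/22
t_q=3/2 → seg 1, τ=1/2; S=4+12/11·τ+3/22·τ²+-19/88·τ³=3205/704

  seg 0: a=3 b=21/22 c=0 d=1/22
  seg 1: a=4 b=12/11 c=3/22 d=-19/88
  seg 2: a=5 b=-21/22 c=-51/44 d=17/88
S(3/2) = 3205/704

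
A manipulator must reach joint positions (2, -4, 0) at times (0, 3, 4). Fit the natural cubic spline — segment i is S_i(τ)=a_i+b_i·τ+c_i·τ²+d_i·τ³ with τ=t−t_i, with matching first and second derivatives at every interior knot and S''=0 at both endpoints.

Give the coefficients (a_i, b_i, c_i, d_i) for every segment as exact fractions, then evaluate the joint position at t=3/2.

  seg 0: a=2 b=-17/4 c=0 d=1/4
  seg 1: a=-4 b=5/2 c=9/4 d=-3/4
S(3/2) = -113/32

Δ: Δ0=-2, Δ1=4
row 1: diag=8, rhs=36; c'=1/8, d'=9/2
back: M1=9/2
M: M0=0, M1=9/2, M2=0
seg 0: a=2, c=M0/2=0, d=(M1−M0)/(6·3)=1/4, b=Δ0−h0·(2M0+M1)/6=-17/4
seg 1: a=-4, c=M1/2=9/4, d=(M2−M1)/(6·1)=-3/4, b=Δ1−h1·(2M1+M2)/6=5/2
t_q=3/2 → seg 0, τ=3/2; S=2+-17/4·τ+0·τ²+1/4·τ³=-113/32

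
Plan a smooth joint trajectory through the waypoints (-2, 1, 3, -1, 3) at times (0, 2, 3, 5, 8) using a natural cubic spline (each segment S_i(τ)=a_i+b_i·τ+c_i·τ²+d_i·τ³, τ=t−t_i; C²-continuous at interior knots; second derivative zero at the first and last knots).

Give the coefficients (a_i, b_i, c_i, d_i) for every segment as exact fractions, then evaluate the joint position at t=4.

Δ: Δ0=3/2, Δ1=2, Δ2=-2, Δ3=4/3
row 1: diag=6, rhs=3; c'=1/6, d'=1/2
row 2: denom=6−1·1/6=35/6; d'=(-24−1·1/2)/(35/6)=-21/5
row 3: denom=10−2·12/35=326/35; d'=(20−2·-21/5)/(326/35)=497/163
back: M3=497/163
back: M2=-21/5−12/35·497/163=-855/163
back: M1=1/2−1/6·-855/163=224/163
M: M0=0, M1=224/163, M2=-855/163, M3=497/163, M4=0
seg 0: a=-2, c=M0/2=0, d=(M1−M0)/(6·2)=56/489, b=Δ0−h0·(2M0+M1)/6=1019/978
seg 1: a=1, c=M1/2=112/163, d=(M2−M1)/(6·1)=-1079/978, b=Δ1−h1·(2M1+M2)/6=2363/978
seg 2: a=3, c=M2/2=-855/326, d=(M3−M2)/(6·2)=338/489, b=Δ2−h2·(2M2+M3)/6=235/489
seg 3: a=-1, c=M3/2=497/326, d=(M4−M3)/(6·3)=-497/2934, b=Δ3−h3·(2M3+M4)/6=-839/489
t_q=4 → seg 2, τ=1; S=3+235/489·τ+-855/326·τ²+338/489·τ³=505/326

  seg 0: a=-2 b=1019/978 c=0 d=56/489
  seg 1: a=1 b=2363/978 c=112/163 d=-1079/978
  seg 2: a=3 b=235/489 c=-855/326 d=338/489
  seg 3: a=-1 b=-839/489 c=497/326 d=-497/2934
S(4) = 505/326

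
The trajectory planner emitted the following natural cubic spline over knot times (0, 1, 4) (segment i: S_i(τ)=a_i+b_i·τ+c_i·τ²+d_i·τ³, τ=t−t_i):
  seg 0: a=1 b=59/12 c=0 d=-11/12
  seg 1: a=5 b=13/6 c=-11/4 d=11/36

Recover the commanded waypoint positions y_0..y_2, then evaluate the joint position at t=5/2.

y_0=1 y_1=5 y_2=-5
S(5/2) = 99/32

y_0 = S_0(0) = a_0 = 1
y_1 = S_1(0) = a_1 = 5
y_2 = S_1(3) = -5
t_q=5/2 is in segment 1 (τ=3/2); S_1(τ)=99/32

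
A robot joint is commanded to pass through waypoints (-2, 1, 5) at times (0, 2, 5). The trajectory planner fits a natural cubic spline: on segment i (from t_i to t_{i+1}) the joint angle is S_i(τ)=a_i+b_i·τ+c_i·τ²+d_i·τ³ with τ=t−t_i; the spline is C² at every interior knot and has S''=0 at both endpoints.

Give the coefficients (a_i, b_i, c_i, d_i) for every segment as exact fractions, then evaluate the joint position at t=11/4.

  seg 0: a=-2 b=23/15 c=0 d=-1/120
  seg 1: a=1 b=43/30 c=-1/20 d=1/180
S(11/4) = 2623/1280

Δ: Δ0=3/2, Δ1=4/3
row 1: diag=10, rhs=-1; c'=3/10, d'=-1/10
back: M1=-1/10
M: M0=0, M1=-1/10, M2=0
seg 0: a=-2, c=M0/2=0, d=(M1−M0)/(6·2)=-1/120, b=Δ0−h0·(2M0+M1)/6=23/15
seg 1: a=1, c=M1/2=-1/20, d=(M2−M1)/(6·3)=1/180, b=Δ1−h1·(2M1+M2)/6=43/30
t_q=11/4 → seg 1, τ=3/4; S=1+43/30·τ+-1/20·τ²+1/180·τ³=2623/1280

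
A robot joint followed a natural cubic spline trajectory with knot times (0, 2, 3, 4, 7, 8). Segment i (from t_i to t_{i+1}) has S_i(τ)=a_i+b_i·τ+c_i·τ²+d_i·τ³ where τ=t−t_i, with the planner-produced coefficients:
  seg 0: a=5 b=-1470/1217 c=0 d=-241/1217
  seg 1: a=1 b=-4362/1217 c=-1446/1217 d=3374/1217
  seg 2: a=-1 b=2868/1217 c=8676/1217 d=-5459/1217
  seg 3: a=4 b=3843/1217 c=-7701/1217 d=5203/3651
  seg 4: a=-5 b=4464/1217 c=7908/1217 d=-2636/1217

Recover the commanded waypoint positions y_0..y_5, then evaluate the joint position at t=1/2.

y_0 = S_0(0) = a_0 = 5
y_1 = S_1(0) = a_1 = 1
y_2 = S_2(0) = a_2 = -1
y_3 = S_3(0) = a_3 = 4
y_4 = S_4(0) = a_4 = -5
y_5 = S_4(1) = 3
t_q=1/2 is in segment 0 (τ=1/2); S_0(τ)=42559/9736

y_0=5 y_1=1 y_2=-1 y_3=4 y_4=-5 y_5=3
S(1/2) = 42559/9736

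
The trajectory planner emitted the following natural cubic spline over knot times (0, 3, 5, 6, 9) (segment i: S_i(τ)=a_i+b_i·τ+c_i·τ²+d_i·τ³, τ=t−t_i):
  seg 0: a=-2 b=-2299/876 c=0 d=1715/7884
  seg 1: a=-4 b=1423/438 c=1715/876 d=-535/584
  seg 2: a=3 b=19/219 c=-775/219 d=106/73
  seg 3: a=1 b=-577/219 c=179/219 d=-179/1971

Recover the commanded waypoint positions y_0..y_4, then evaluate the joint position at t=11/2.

y_0=-2 y_1=-4 y_2=3 y_3=1 y_4=-2
S(11/2) = 1025/438

y_0 = S_0(0) = a_0 = -2
y_1 = S_1(0) = a_1 = -4
y_2 = S_2(0) = a_2 = 3
y_3 = S_3(0) = a_3 = 1
y_4 = S_3(3) = -2
t_q=11/2 is in segment 2 (τ=1/2); S_2(τ)=1025/438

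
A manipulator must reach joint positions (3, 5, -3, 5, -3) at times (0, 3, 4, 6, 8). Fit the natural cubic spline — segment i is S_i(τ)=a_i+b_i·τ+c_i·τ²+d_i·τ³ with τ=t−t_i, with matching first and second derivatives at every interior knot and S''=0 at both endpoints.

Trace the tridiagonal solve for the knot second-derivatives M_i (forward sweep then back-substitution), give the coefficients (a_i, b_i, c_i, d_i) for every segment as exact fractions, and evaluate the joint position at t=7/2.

  seg 0: a=3 b=641/129 c=0 d=-185/387
  seg 1: a=5 b=-1024/129 c=-185/43 d=547/129
  seg 2: a=-3 b=-493/129 c=362/43 d=-1163/516
  seg 3: a=5 b=362/129 c=-439/86 d=439/516
S(7/2) = 167/344

Δ: Δ0=2/3, Δ1=-8, Δ2=4, Δ3=-4
row 1: diag=8, rhs=-52; c'=1/8, d'=-13/2
row 2: denom=6−1·1/8=47/8; d'=(72−1·-13/2)/(47/8)=628/47
row 3: denom=8−2·16/47=344/47; d'=(-48−2·628/47)/(344/47)=-439/43
back: M3=-439/43
back: M2=628/47−16/47·-439/43=724/43
back: M1=-13/2−1/8·724/43=-370/43
M: M0=0, M1=-370/43, M2=724/43, M3=-439/43, M4=0
seg 0: a=3, c=M0/2=0, d=(M1−M0)/(6·3)=-185/387, b=Δ0−h0·(2M0+M1)/6=641/129
seg 1: a=5, c=M1/2=-185/43, d=(M2−M1)/(6·1)=547/129, b=Δ1−h1·(2M1+M2)/6=-1024/129
seg 2: a=-3, c=M2/2=362/43, d=(M3−M2)/(6·2)=-1163/516, b=Δ2−h2·(2M2+M3)/6=-493/129
seg 3: a=5, c=M3/2=-439/86, d=(M4−M3)/(6·2)=439/516, b=Δ3−h3·(2M3+M4)/6=362/129
t_q=7/2 → seg 1, τ=1/2; S=5+-1024/129·τ+-185/43·τ²+547/129·τ³=167/344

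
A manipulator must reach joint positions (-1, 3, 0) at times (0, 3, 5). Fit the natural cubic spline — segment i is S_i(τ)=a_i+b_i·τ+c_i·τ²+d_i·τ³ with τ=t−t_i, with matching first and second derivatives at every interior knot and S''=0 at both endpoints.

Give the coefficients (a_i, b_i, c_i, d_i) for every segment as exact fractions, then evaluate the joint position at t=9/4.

  seg 0: a=-1 b=131/60 c=0 d=-17/180
  seg 1: a=3 b=-11/30 c=-17/20 d=17/120
S(9/4) = 3631/1280

Δ: Δ0=4/3, Δ1=-3/2
row 1: diag=10, rhs=-17; c'=1/5, d'=-17/10
back: M1=-17/10
M: M0=0, M1=-17/10, M2=0
seg 0: a=-1, c=M0/2=0, d=(M1−M0)/(6·3)=-17/180, b=Δ0−h0·(2M0+M1)/6=131/60
seg 1: a=3, c=M1/2=-17/20, d=(M2−M1)/(6·2)=17/120, b=Δ1−h1·(2M1+M2)/6=-11/30
t_q=9/4 → seg 0, τ=9/4; S=-1+131/60·τ+0·τ²+-17/180·τ³=3631/1280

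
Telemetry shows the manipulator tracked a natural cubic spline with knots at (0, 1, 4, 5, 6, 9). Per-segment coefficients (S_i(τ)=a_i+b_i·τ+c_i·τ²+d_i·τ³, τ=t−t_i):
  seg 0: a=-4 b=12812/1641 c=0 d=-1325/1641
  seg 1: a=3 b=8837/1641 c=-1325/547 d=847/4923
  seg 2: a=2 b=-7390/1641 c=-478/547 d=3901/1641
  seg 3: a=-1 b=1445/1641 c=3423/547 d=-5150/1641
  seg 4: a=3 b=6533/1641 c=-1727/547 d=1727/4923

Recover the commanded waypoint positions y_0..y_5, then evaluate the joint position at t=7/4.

y_0=-4 y_1=3 y_2=2 y_3=-1 y_4=3 y_5=-4
S(7/4) = 201257/35008

y_0 = S_0(0) = a_0 = -4
y_1 = S_1(0) = a_1 = 3
y_2 = S_2(0) = a_2 = 2
y_3 = S_3(0) = a_3 = -1
y_4 = S_4(0) = a_4 = 3
y_5 = S_4(3) = -4
t_q=7/4 is in segment 1 (τ=3/4); S_1(τ)=201257/35008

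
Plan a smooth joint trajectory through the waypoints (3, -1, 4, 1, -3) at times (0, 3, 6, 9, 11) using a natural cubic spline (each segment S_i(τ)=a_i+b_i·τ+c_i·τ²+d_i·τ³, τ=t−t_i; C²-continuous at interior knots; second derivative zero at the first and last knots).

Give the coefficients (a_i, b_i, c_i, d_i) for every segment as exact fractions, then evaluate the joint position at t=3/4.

Δ: Δ0=-4/3, Δ1=5/3, Δ2=-1, Δ3=-2
row 1: diag=12, rhs=18; c'=1/4, d'=3/2
row 2: denom=12−3·1/4=45/4; d'=(-16−3·3/2)/(45/4)=-82/45
row 3: denom=10−3·4/15=46/5; d'=(-6−3·-82/45)/(46/5)=-4/69
back: M3=-4/69
back: M2=-82/45−4/15·-4/69=-374/207
back: M1=3/2−1/4·-374/207=404/207
M: M0=0, M1=404/207, M2=-374/207, M3=-4/69, M4=0
seg 0: a=3, c=M0/2=0, d=(M1−M0)/(6·3)=202/1863, b=Δ0−h0·(2M0+M1)/6=-478/207
seg 1: a=-1, c=M1/2=202/207, d=(M2−M1)/(6·3)=-389/1863, b=Δ1−h1·(2M1+M2)/6=128/207
seg 2: a=4, c=M2/2=-187/207, d=(M3−M2)/(6·3)=181/1863, b=Δ2−h2·(2M2+M3)/6=173/207
seg 3: a=1, c=M3/2=-2/69, d=(M4−M3)/(6·2)=1/207, b=Δ3−h3·(2M3+M4)/6=-406/207
t_q=3/4 → seg 0, τ=3/4; S=3+-478/207·τ+0·τ²+202/1863·τ³=967/736

  seg 0: a=3 b=-478/207 c=0 d=202/1863
  seg 1: a=-1 b=128/207 c=202/207 d=-389/1863
  seg 2: a=4 b=173/207 c=-187/207 d=181/1863
  seg 3: a=1 b=-406/207 c=-2/69 d=1/207
S(3/4) = 967/736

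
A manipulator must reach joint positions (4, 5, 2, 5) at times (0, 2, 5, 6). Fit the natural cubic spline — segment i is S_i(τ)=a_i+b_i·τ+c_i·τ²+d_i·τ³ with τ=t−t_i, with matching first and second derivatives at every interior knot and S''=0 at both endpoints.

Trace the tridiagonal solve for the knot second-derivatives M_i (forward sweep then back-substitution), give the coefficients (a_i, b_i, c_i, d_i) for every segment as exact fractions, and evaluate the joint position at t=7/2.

Δ: Δ0=1/2, Δ1=-1, Δ2=3
row 1: diag=10, rhs=-9; c'=3/10, d'=-9/10
row 2: denom=8−3·3/10=71/10; d'=(24−3·-9/10)/(71/10)=267/71
back: M2=267/71
back: M1=-9/10−3/10·267/71=-144/71
M: M0=0, M1=-144/71, M2=267/71, M3=0
seg 0: a=4, c=M0/2=0, d=(M1−M0)/(6·2)=-12/71, b=Δ0−h0·(2M0+M1)/6=167/142
seg 1: a=5, c=M1/2=-72/71, d=(M2−M1)/(6·3)=137/426, b=Δ1−h1·(2M1+M2)/6=-121/142
seg 2: a=2, c=M2/2=267/142, d=(M3−M2)/(6·1)=-89/142, b=Δ2−h2·(2M2+M3)/6=124/71
t_q=7/2 → seg 1, τ=3/2; S=5+-121/142·τ+-72/71·τ²+137/426·τ³=2869/1136

  seg 0: a=4 b=167/142 c=0 d=-12/71
  seg 1: a=5 b=-121/142 c=-72/71 d=137/426
  seg 2: a=2 b=124/71 c=267/142 d=-89/142
S(7/2) = 2869/1136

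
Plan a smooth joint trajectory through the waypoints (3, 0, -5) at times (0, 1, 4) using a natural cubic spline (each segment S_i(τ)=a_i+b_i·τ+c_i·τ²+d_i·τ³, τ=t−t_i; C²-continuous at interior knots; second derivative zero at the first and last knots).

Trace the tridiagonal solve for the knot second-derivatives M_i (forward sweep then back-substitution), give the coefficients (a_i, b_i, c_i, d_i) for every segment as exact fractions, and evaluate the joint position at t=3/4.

  seg 0: a=3 b=-19/6 c=0 d=1/6
  seg 1: a=0 b=-8/3 c=1/2 d=-1/18
S(3/4) = 89/128

Δ: Δ0=-3, Δ1=-5/3
row 1: diag=8, rhs=8; c'=3/8, d'=1
back: M1=1
M: M0=0, M1=1, M2=0
seg 0: a=3, c=M0/2=0, d=(M1−M0)/(6·1)=1/6, b=Δ0−h0·(2M0+M1)/6=-19/6
seg 1: a=0, c=M1/2=1/2, d=(M2−M1)/(6·3)=-1/18, b=Δ1−h1·(2M1+M2)/6=-8/3
t_q=3/4 → seg 0, τ=3/4; S=3+-19/6·τ+0·τ²+1/6·τ³=89/128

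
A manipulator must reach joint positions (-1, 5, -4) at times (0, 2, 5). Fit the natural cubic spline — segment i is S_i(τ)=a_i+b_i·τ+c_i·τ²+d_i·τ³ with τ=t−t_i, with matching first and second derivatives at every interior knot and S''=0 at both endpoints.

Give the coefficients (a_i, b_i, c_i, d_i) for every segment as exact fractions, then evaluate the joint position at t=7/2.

  seg 0: a=-1 b=21/5 c=0 d=-3/10
  seg 1: a=5 b=3/5 c=-9/5 d=1/5
S(7/2) = 101/40

Δ: Δ0=3, Δ1=-3
row 1: diag=10, rhs=-36; c'=3/10, d'=-18/5
back: M1=-18/5
M: M0=0, M1=-18/5, M2=0
seg 0: a=-1, c=M0/2=0, d=(M1−M0)/(6·2)=-3/10, b=Δ0−h0·(2M0+M1)/6=21/5
seg 1: a=5, c=M1/2=-9/5, d=(M2−M1)/(6·3)=1/5, b=Δ1−h1·(2M1+M2)/6=3/5
t_q=7/2 → seg 1, τ=3/2; S=5+3/5·τ+-9/5·τ²+1/5·τ³=101/40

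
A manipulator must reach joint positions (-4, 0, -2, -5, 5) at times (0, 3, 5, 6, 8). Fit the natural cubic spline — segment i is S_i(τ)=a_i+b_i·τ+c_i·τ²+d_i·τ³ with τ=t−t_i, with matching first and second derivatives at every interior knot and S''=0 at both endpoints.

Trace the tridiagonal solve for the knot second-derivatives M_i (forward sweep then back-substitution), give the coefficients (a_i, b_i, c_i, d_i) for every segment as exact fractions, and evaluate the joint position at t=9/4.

  seg 0: a=-4 b=1679/978 c=0 d=-125/2934
  seg 1: a=0 b=277/489 c=-125/326 d=-391/1956
  seg 2: a=-2 b=-1646/489 c=-258/163 d=953/489
  seg 3: a=-5 b=-335/489 c=695/163 d=-695/978
S(9/4) = -12989/20864

Δ: Δ0=4/3, Δ1=-1, Δ2=-3, Δ3=5
row 1: diag=10, rhs=-14; c'=1/5, d'=-7/5
row 2: denom=6−2·1/5=28/5; d'=(-12−2·-7/5)/(28/5)=-23/14
row 3: denom=6−1·5/28=163/28; d'=(48−1·-23/14)/(163/28)=1390/163
back: M3=1390/163
back: M2=-23/14−5/28·1390/163=-516/163
back: M1=-7/5−1/5·-516/163=-125/163
M: M0=0, M1=-125/163, M2=-516/163, M3=1390/163, M4=0
seg 0: a=-4, c=M0/2=0, d=(M1−M0)/(6·3)=-125/2934, b=Δ0−h0·(2M0+M1)/6=1679/978
seg 1: a=0, c=M1/2=-125/326, d=(M2−M1)/(6·2)=-391/1956, b=Δ1−h1·(2M1+M2)/6=277/489
seg 2: a=-2, c=M2/2=-258/163, d=(M3−M2)/(6·1)=953/489, b=Δ2−h2·(2M2+M3)/6=-1646/489
seg 3: a=-5, c=M3/2=695/163, d=(M4−M3)/(6·2)=-695/978, b=Δ3−h3·(2M3+M4)/6=-335/489
t_q=9/4 → seg 0, τ=9/4; S=-4+1679/978·τ+0·τ²+-125/2934·τ³=-12989/20864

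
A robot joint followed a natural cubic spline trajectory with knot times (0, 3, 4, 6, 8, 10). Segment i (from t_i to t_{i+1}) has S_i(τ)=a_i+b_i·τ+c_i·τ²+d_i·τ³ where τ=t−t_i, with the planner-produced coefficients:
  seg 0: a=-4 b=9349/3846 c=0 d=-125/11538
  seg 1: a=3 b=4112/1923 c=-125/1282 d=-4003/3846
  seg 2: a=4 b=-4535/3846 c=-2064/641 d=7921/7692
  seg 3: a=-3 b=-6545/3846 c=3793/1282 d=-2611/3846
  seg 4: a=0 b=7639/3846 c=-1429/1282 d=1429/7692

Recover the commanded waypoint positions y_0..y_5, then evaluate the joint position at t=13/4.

y_0=-4 y_1=3 y_2=4 y_3=-3 y_4=0 y_5=1
S(13/4) = 288171/82048

y_0 = S_0(0) = a_0 = -4
y_1 = S_1(0) = a_1 = 3
y_2 = S_2(0) = a_2 = 4
y_3 = S_3(0) = a_3 = -3
y_4 = S_4(0) = a_4 = 0
y_5 = S_4(2) = 1
t_q=13/4 is in segment 1 (τ=1/4); S_1(τ)=288171/82048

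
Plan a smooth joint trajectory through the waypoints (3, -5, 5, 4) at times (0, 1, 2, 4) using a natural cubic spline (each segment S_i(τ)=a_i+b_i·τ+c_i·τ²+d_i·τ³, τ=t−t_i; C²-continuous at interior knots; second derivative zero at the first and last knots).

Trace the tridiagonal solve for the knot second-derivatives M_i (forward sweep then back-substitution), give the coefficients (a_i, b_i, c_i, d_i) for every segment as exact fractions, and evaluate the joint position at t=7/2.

  seg 0: a=3 b=-605/46 c=0 d=237/46
  seg 1: a=-5 b=53/23 c=711/46 d=-357/46
  seg 2: a=5 b=457/46 c=-180/23 d=30/23
S(7/2) = 154/23

Δ: Δ0=-8, Δ1=10, Δ2=-1/2
row 1: diag=4, rhs=108; c'=1/4, d'=27
row 2: denom=6−1·1/4=23/4; d'=(-63−1·27)/(23/4)=-360/23
back: M2=-360/23
back: M1=27−1/4·-360/23=711/23
M: M0=0, M1=711/23, M2=-360/23, M3=0
seg 0: a=3, c=M0/2=0, d=(M1−M0)/(6·1)=237/46, b=Δ0−h0·(2M0+M1)/6=-605/46
seg 1: a=-5, c=M1/2=711/46, d=(M2−M1)/(6·1)=-357/46, b=Δ1−h1·(2M1+M2)/6=53/23
seg 2: a=5, c=M2/2=-180/23, d=(M3−M2)/(6·2)=30/23, b=Δ2−h2·(2M2+M3)/6=457/46
t_q=7/2 → seg 2, τ=3/2; S=5+457/46·τ+-180/23·τ²+30/23·τ³=154/23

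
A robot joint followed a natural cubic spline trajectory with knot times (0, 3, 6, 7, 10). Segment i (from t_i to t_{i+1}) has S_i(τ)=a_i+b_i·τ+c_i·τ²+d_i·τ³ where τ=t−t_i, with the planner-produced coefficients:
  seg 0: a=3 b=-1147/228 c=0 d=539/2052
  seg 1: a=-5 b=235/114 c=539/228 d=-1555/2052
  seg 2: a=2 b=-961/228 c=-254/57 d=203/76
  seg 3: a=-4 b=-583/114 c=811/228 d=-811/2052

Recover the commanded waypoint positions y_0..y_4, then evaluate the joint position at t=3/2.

y_0 = S_0(0) = a_0 = 3
y_1 = S_1(0) = a_1 = -5
y_2 = S_2(0) = a_2 = 2
y_3 = S_3(0) = a_3 = -4
y_4 = S_3(3) = 2
t_q=3/2 is in segment 0 (τ=3/2); S_0(τ)=-2225/608

y_0=3 y_1=-5 y_2=2 y_3=-4 y_4=2
S(3/2) = -2225/608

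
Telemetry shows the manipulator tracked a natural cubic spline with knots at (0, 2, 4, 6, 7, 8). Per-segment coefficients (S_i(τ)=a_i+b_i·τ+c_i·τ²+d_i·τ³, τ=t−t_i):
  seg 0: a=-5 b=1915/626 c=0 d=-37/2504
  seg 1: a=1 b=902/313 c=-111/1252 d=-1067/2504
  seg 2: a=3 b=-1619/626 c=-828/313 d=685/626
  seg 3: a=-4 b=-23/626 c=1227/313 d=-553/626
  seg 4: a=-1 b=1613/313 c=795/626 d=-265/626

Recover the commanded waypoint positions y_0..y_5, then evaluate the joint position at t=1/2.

y_0=-5 y_1=1 y_2=3 y_3=-4 y_4=-1 y_5=5
S(1/2) = -69557/20032

y_0 = S_0(0) = a_0 = -5
y_1 = S_1(0) = a_1 = 1
y_2 = S_2(0) = a_2 = 3
y_3 = S_3(0) = a_3 = -4
y_4 = S_4(0) = a_4 = -1
y_5 = S_4(1) = 5
t_q=1/2 is in segment 0 (τ=1/2); S_0(τ)=-69557/20032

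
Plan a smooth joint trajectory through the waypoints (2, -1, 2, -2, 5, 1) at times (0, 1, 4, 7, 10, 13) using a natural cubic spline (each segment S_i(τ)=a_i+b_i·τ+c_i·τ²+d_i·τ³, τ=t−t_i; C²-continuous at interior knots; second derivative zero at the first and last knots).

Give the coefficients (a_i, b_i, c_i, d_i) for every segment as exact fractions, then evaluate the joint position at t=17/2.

  seg 0: a=2 b=-343/93 c=0 d=64/93
  seg 1: a=-1 b=-151/93 c=64/31 d=-332/837
  seg 2: a=2 b=5/93 c=-140/93 d=97/279
  seg 3: a=-2 b=38/93 c=151/93 d=-274/837
  seg 4: a=5 b=122/93 c=-41/31 d=41/279
S(17/2) = 36/31

Δ: Δ0=-3, Δ1=1, Δ2=-4/3, Δ3=7/3, Δ4=-4/3
row 1: diag=8, rhs=24; c'=3/8, d'=3
row 2: denom=12−3·3/8=87/8; d'=(-14−3·3)/(87/8)=-184/87
row 3: denom=12−3·8/29=324/29; d'=(22−3·-184/87)/(324/29)=137/54
row 4: denom=12−3·29/108=403/36; d'=(-22−3·137/54)/(403/36)=-82/31
back: M4=-82/31
back: M3=137/54−29/108·-82/31=302/93
back: M2=-184/87−8/29·302/93=-280/93
back: M1=3−3/8·-280/93=128/31
M: M0=0, M1=128/31, M2=-280/93, M3=302/93, M4=-82/31, M5=0
seg 0: a=2, c=M0/2=0, d=(M1−M0)/(6·1)=64/93, b=Δ0−h0·(2M0+M1)/6=-343/93
seg 1: a=-1, c=M1/2=64/31, d=(M2−M1)/(6·3)=-332/837, b=Δ1−h1·(2M1+M2)/6=-151/93
seg 2: a=2, c=M2/2=-140/93, d=(M3−M2)/(6·3)=97/279, b=Δ2−h2·(2M2+M3)/6=5/93
seg 3: a=-2, c=M3/2=151/93, d=(M4−M3)/(6·3)=-274/837, b=Δ3−h3·(2M3+M4)/6=38/93
seg 4: a=5, c=M4/2=-41/31, d=(M5−M4)/(6·3)=41/279, b=Δ4−h4·(2M4+M5)/6=122/93
t_q=17/2 → seg 3, τ=3/2; S=-2+38/93·τ+151/93·τ²+-274/837·τ³=36/31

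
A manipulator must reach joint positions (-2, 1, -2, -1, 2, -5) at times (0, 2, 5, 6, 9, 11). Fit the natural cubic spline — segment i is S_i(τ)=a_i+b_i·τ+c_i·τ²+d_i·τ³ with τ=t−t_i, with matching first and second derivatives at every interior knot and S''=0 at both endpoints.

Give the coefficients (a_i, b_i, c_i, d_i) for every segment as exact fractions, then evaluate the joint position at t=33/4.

Δ: Δ0=3/2, Δ1=-1, Δ2=1, Δ3=1, Δ4=-7/2
row 1: diag=10, rhs=-15; c'=3/10, d'=-3/2
row 2: denom=8−3·3/10=71/10; d'=(12−3·-3/2)/(71/10)=165/71
row 3: denom=8−1·10/71=558/71; d'=(0−1·165/71)/(558/71)=-55/186
row 4: denom=10−3·71/186=549/62; d'=(-27−3·-55/186)/(549/62)=-1619/549
back: M4=-1619/549
back: M3=-55/186−71/186·-1619/549=1367/1647
back: M2=165/71−10/71·1367/1647=3635/1647
back: M1=-3/2−3/10·3635/1647=-1187/549
M: M0=0, M1=-1187/549, M2=3635/1647, M3=1367/1647, M4=-1619/549, M5=0
seg 0: a=-2, c=M0/2=0, d=(M1−M0)/(6·2)=-1187/6588, b=Δ0−h0·(2M0+M1)/6=7315/3294
seg 1: a=1, c=M1/2=-1187/1098, d=(M2−M1)/(6·3)=3598/14823, b=Δ1−h1·(2M1+M2)/6=193/3294
seg 2: a=-2, c=M2/2=3635/3294, d=(M3−M2)/(6·1)=-14/61, b=Δ2−h2·(2M2+M3)/6=415/3294
seg 3: a=-1, c=M3/2=1367/3294, d=(M4−M3)/(6·3)=-3112/14823, b=Δ3−h3·(2M3+M4)/6=5417/3294
seg 4: a=2, c=M4/2=-1619/1098, d=(M5−M4)/(6·2)=1619/6588, b=Δ4−h4·(2M4+M5)/6=-5053/3294
t_q=33/4 → seg 3, τ=9/4; S=-1+5417/3294·τ+1367/3294·τ²+-3112/14823·τ³=14111/5856

  seg 0: a=-2 b=7315/3294 c=0 d=-1187/6588
  seg 1: a=1 b=193/3294 c=-1187/1098 d=3598/14823
  seg 2: a=-2 b=415/3294 c=3635/3294 d=-14/61
  seg 3: a=-1 b=5417/3294 c=1367/3294 d=-3112/14823
  seg 4: a=2 b=-5053/3294 c=-1619/1098 d=1619/6588
S(33/4) = 14111/5856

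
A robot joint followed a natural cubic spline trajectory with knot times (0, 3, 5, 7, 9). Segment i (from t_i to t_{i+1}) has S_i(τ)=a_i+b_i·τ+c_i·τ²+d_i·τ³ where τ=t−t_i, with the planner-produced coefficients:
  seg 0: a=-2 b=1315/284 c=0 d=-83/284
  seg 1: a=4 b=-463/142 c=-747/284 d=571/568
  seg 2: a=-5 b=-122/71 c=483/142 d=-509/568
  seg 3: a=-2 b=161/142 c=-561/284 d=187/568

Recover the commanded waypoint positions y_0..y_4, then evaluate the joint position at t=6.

y_0=-2 y_1=4 y_2=-5 y_3=-2 y_4=-5
S(6) = -2393/568

y_0 = S_0(0) = a_0 = -2
y_1 = S_1(0) = a_1 = 4
y_2 = S_2(0) = a_2 = -5
y_3 = S_3(0) = a_3 = -2
y_4 = S_3(2) = -5
t_q=6 is in segment 2 (τ=1); S_2(τ)=-2393/568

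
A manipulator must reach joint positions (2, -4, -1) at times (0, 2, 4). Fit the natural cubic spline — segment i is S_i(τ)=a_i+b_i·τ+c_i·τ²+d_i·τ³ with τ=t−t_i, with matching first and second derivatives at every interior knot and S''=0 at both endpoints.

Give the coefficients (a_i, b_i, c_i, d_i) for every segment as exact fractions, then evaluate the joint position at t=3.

  seg 0: a=2 b=-33/8 c=0 d=9/32
  seg 1: a=-4 b=-3/4 c=27/16 d=-9/32
S(3) = -107/32

Δ: Δ0=-3, Δ1=3/2
row 1: diag=8, rhs=27; c'=1/4, d'=27/8
back: M1=27/8
M: M0=0, M1=27/8, M2=0
seg 0: a=2, c=M0/2=0, d=(M1−M0)/(6·2)=9/32, b=Δ0−h0·(2M0+M1)/6=-33/8
seg 1: a=-4, c=M1/2=27/16, d=(M2−M1)/(6·2)=-9/32, b=Δ1−h1·(2M1+M2)/6=-3/4
t_q=3 → seg 1, τ=1; S=-4+-3/4·τ+27/16·τ²+-9/32·τ³=-107/32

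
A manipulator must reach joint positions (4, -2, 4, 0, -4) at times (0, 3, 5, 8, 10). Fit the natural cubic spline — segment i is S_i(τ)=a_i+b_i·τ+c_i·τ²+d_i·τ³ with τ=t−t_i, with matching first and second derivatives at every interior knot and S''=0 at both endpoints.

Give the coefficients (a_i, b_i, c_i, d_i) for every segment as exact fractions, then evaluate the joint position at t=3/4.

Δ: Δ0=-2, Δ1=3, Δ2=-4/3, Δ3=-2
row 1: diag=10, rhs=30; c'=1/5, d'=3
row 2: denom=10−2·1/5=48/5; d'=(-26−2·3)/(48/5)=-10/3
row 3: denom=10−3·5/16=145/16; d'=(-4−3·-10/3)/(145/16)=96/145
back: M3=96/145
back: M2=-10/3−5/16·96/145=-308/87
back: M1=3−1/5·-308/87=1613/435
M: M0=0, M1=1613/435, M2=-308/87, M3=96/145, M4=0
seg 0: a=4, c=M0/2=0, d=(M1−M0)/(6·3)=1613/7830, b=Δ0−h0·(2M0+M1)/6=-3353/870
seg 1: a=-2, c=M1/2=1613/870, d=(M2−M1)/(6·2)=-1051/1740, b=Δ1−h1·(2M1+M2)/6=743/435
seg 2: a=4, c=M2/2=-154/87, d=(M3−M2)/(6·3)=914/3915, b=Δ2−h2·(2M2+M3)/6=272/145
seg 3: a=0, c=M3/2=48/145, d=(M4−M3)/(6·2)=-8/145, b=Δ3−h3·(2M3+M4)/6=-354/145
t_q=3/4 → seg 0, τ=3/4; S=4+-3353/870·τ+0·τ²+1613/7830·τ³=4441/3712

  seg 0: a=4 b=-3353/870 c=0 d=1613/7830
  seg 1: a=-2 b=743/435 c=1613/870 d=-1051/1740
  seg 2: a=4 b=272/145 c=-154/87 d=914/3915
  seg 3: a=0 b=-354/145 c=48/145 d=-8/145
S(3/4) = 4441/3712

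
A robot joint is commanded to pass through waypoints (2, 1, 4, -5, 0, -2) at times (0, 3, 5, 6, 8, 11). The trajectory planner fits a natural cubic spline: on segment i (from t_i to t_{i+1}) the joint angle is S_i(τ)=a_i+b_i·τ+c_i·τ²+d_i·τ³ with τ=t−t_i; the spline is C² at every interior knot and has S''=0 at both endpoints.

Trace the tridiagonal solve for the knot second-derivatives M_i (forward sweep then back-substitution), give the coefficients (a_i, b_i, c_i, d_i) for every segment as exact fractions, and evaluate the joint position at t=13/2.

  seg 0: a=2 b=-307/132 c=0 d=263/1188
  seg 1: a=1 b=241/66 c=263/132 d=-135/88
  seg 2: a=4 b=-224/33 c=-238/33 d=5
  seg 3: a=-5 b=-205/33 c=257/33 d=-151/88
  seg 4: a=0 b=287/66 c=-331/132 d=331/1188
S(13/2) = -4487/704

Δ: Δ0=-1/3, Δ1=3/2, Δ2=-9, Δ3=5/2, Δ4=-2/3
row 1: diag=10, rhs=11; c'=1/5, d'=11/10
row 2: denom=6−2·1/5=28/5; d'=(-63−2·11/10)/(28/5)=-163/14
row 3: denom=6−1·5/28=163/28; d'=(69−1·-163/14)/(163/28)=2258/163
row 4: denom=10−2·56/163=1518/163; d'=(-19−2·2258/163)/(1518/163)=-331/66
back: M4=-331/66
back: M3=2258/163−56/163·-331/66=514/33
back: M2=-163/14−5/28·514/33=-476/33
back: M1=11/10−1/5·-476/33=263/66
M: M0=0, M1=263/66, M2=-476/33, M3=514/33, M4=-331/66, M5=0
seg 0: a=2, c=M0/2=0, d=(M1−M0)/(6·3)=263/1188, b=Δ0−h0·(2M0+M1)/6=-307/132
seg 1: a=1, c=M1/2=263/132, d=(M2−M1)/(6·2)=-135/88, b=Δ1−h1·(2M1+M2)/6=241/66
seg 2: a=4, c=M2/2=-238/33, d=(M3−M2)/(6·1)=5, b=Δ2−h2·(2M2+M3)/6=-224/33
seg 3: a=-5, c=M3/2=257/33, d=(M4−M3)/(6·2)=-151/88, b=Δ3−h3·(2M3+M4)/6=-205/33
seg 4: a=0, c=M4/2=-331/132, d=(M5−M4)/(6·3)=331/1188, b=Δ4−h4·(2M4+M5)/6=287/66
t_q=13/2 → seg 3, τ=1/2; S=-5+-205/33·τ+257/33·τ²+-151/88·τ³=-4487/704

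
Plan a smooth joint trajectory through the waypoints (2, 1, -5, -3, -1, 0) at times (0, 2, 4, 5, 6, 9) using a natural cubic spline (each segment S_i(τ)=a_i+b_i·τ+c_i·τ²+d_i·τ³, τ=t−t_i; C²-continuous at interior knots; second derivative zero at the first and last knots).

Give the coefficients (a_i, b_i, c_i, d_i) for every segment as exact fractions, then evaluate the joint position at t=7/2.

  seg 0: a=2 b=128/195 c=0 d=-451/1560
  seg 1: a=1 b=-1097/390 c=-451/260 d=32/39
  seg 2: a=-5 b=37/390 c=829/260 d=-77/60
  seg 3: a=-3 b=409/156 c=-43/65 d=31/780
  seg 4: a=-1 b=553/390 c=-141/260 d=47/780
S(7/2) = -4527/1040

Δ: Δ0=-1/2, Δ1=-3, Δ2=2, Δ3=2, Δ4=1/3
row 1: diag=8, rhs=-15; c'=1/4, d'=-15/8
row 2: denom=6−2·1/4=11/2; d'=(30−2·-15/8)/(11/2)=135/22
row 3: denom=4−1·2/11=42/11; d'=(0−1·135/22)/(42/11)=-45/28
row 4: denom=8−1·11/42=325/42; d'=(-10−1·-45/28)/(325/42)=-141/130
back: M4=-141/130
back: M3=-45/28−11/42·-141/130=-86/65
back: M2=135/22−2/11·-86/65=829/130
back: M1=-15/8−1/4·829/130=-451/130
M: M0=0, M1=-451/130, M2=829/130, M3=-86/65, M4=-141/130, M5=0
seg 0: a=2, c=M0/2=0, d=(M1−M0)/(6·2)=-451/1560, b=Δ0−h0·(2M0+M1)/6=128/195
seg 1: a=1, c=M1/2=-451/260, d=(M2−M1)/(6·2)=32/39, b=Δ1−h1·(2M1+M2)/6=-1097/390
seg 2: a=-5, c=M2/2=829/260, d=(M3−M2)/(6·1)=-77/60, b=Δ2−h2·(2M2+M3)/6=37/390
seg 3: a=-3, c=M3/2=-43/65, d=(M4−M3)/(6·1)=31/780, b=Δ3−h3·(2M3+M4)/6=409/156
seg 4: a=-1, c=M4/2=-141/260, d=(M5−M4)/(6·3)=47/780, b=Δ4−h4·(2M4+M5)/6=553/390
t_q=7/2 → seg 1, τ=3/2; S=1+-1097/390·τ+-451/260·τ²+32/39·τ³=-4527/1040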